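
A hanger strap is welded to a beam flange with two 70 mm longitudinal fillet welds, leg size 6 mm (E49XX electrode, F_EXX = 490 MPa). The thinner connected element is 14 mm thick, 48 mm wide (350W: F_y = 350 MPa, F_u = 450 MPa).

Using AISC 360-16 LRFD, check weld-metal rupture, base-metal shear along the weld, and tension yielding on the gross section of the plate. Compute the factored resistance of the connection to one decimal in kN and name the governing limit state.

Weld metal: throat = 0.707×6 = 4.242 mm, L = 2×70 = 140 mm. φR_n = 0.75 × 0.6 × 490 × 4.242 × 140 = 131.0 kN.
Base metal shear (14 mm plate): yield φR_n = 1.0×0.6×350×14×140 = 411.6 kN; rupture φR_n = 0.75×0.6×450×14×140 = 396.9 kN; take 396.9 kN (rupture).
Tension yield (gross): A_g = 48×14 = 672 mm². φR_n = 0.90 × 350 × 672 = 211.7 kN.
Governing: min(131.0, 396.9, 211.7) = 131.0 kN → weld metal.

131.0 kN (weld metal governs)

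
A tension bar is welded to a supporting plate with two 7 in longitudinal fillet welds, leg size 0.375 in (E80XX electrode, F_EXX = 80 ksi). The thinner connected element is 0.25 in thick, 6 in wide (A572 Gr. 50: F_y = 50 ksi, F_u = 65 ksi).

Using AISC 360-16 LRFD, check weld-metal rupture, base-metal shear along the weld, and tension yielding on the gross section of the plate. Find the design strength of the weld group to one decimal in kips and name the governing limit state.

67.5 kips (gross-section yield governs)

Weld metal: throat = 0.707×0.375 = 0.26513 in, L = 2×7 = 14 in. φR_n = 0.75 × 0.6 × 80 × 0.26513 × 14 = 133.6 kips.
Base metal shear (0.25 in plate): yield φR_n = 1.0×0.6×50×0.25×14 = 105.0 kips; rupture φR_n = 0.75×0.6×65×0.25×14 = 102.4 kips; take 102.4 kips (rupture).
Tension yield (gross): A_g = 6×0.25 = 1.5 in². φR_n = 0.90 × 50 × 1.5 = 67.5 kips.
Governing: min(133.6, 102.4, 67.5) = 67.5 kips → gross-section yield.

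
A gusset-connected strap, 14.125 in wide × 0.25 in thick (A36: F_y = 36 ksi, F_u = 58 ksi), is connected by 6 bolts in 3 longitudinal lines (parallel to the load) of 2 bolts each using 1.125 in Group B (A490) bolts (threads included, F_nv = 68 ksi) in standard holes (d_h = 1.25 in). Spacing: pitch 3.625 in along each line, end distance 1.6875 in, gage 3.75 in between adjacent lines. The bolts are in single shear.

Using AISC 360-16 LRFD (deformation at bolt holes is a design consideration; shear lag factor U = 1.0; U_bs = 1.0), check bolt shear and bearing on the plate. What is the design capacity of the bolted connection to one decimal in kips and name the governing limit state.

129.7 kips (bearing governs)

Bolt shear: A_b = π(1.125)²/4 = 0.99402 in². φR_n = 0.75 × 68 × 0.99402 × 6 × 1 = 304.2 kips.
Bearing (0.25 in plate, F_u = 58 ksi): end bolts L_c = 1.6875 − 1.25/2 = 1.0625, R_n = min(1.2×1.0625×0.25×58, 2.4×1.125×0.25×58) = 18.488 kips/bolt; interior L_c = 3.625 − 1.25 = 2.375, R_n = 39.15 kips/bolt. φR_n = 0.75 × (3×18.488 + 3×39.15) = 129.7 kips.
Governing: min(304.2, 129.7) = 129.7 kips → bearing.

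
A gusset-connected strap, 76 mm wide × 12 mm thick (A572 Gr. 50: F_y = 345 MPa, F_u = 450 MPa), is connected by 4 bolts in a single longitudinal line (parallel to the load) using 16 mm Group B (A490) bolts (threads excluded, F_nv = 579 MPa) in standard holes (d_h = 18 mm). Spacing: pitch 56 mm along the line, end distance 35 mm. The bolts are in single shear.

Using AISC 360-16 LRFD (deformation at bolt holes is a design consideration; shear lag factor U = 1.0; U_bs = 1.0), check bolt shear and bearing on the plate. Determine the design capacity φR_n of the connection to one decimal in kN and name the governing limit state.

Bolt shear: A_b = π(16)²/4 = 201.06 mm². φR_n = 0.75 × 579 × 201.06 × 4 × 1 = 349.2 kN.
Bearing (12 mm plate, F_u = 450 MPa): end bolts L_c = 35 − 18/2 = 26, R_n = min(1.2×26×12×450, 2.4×16×12×450) = 168.48 kN/bolt; interior L_c = 56 − 18 = 38, R_n = 207.36 kN/bolt. φR_n = 0.75 × (1×168.48 + 3×207.36) = 592.9 kN.
Governing: min(349.2, 592.9) = 349.2 kN → bolt shear.

349.2 kN (bolt shear governs)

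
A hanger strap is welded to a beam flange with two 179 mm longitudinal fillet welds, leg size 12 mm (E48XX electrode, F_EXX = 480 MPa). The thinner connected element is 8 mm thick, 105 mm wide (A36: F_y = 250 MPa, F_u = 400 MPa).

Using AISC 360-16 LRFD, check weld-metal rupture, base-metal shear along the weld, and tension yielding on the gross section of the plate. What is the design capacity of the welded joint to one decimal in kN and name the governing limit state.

189.0 kN (gross-section yield governs)

Weld metal: throat = 0.707×12 = 8.484 mm, L = 2×179 = 358 mm. φR_n = 0.75 × 0.6 × 480 × 8.484 × 358 = 656.1 kN.
Base metal shear (8 mm plate): yield φR_n = 1.0×0.6×250×8×358 = 429.6 kN; rupture φR_n = 0.75×0.6×400×8×358 = 515.5 kN; take 429.6 kN (yield).
Tension yield (gross): A_g = 105×8 = 840 mm². φR_n = 0.90 × 250 × 840 = 189.0 kN.
Governing: min(656.1, 429.6, 189.0) = 189.0 kN → gross-section yield.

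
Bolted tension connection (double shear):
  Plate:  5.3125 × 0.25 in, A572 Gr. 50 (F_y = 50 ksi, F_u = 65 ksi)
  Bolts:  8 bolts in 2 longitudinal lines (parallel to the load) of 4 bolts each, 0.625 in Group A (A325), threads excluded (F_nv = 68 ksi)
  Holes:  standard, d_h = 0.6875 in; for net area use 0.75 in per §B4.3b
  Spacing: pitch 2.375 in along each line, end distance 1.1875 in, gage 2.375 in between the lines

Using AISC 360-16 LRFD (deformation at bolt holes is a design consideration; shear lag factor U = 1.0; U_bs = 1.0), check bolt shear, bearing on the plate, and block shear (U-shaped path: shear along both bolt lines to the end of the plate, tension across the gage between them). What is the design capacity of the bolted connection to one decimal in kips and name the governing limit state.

103.0 kips (block shear governs)

Bolt shear: A_b = π(0.625)²/4 = 0.3068 in². φR_n = 0.75 × 68 × 0.3068 × 8 × 2 = 250.3 kips.
Bearing (0.25 in plate, F_u = 65 ksi): end bolts L_c = 1.1875 − 0.6875/2 = 0.84375, R_n = min(1.2×0.84375×0.25×65, 2.4×0.625×0.25×65) = 16.453 kips/bolt; interior L_c = 2.375 − 0.6875 = 1.6875, R_n = 24.375 kips/bolt. φR_n = 0.75 × (2×16.453 + 6×24.375) = 134.4 kips.
Block shear: shear path 2×[1.1875+3×2.375] = 2×8.3125 in, A_gv = 4.1563, A_nv = 2×(8.3125 − 3.5×0.75)×0.25 = 2.8438 in²; tension across gage: (2.375 − 1×0.75)×0.25 = 0.40625 in². R_n = min(0.6×65×2.8438, 0.6×50×4.1563) + 1.0×65×0.40625 = min(110.91, 124.69) + 26.406 = 137.32 kips. φR_n = 0.75 × 137.32 = 103.0 kips.
Governing: min(250.3, 134.4, 103.0) = 103.0 kips → block shear.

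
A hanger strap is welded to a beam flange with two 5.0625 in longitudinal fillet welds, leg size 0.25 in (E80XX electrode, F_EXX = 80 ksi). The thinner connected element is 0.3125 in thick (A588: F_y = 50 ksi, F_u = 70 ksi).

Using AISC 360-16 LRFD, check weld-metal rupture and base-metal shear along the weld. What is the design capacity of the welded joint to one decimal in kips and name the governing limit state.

Weld metal: throat = 0.707×0.25 = 0.17675 in, L = 2×5.0625 = 10.125 in. φR_n = 0.75 × 0.6 × 80 × 0.17675 × 10.125 = 64.4 kips.
Base metal shear (0.3125 in plate): yield φR_n = 1.0×0.6×50×0.3125×10.125 = 94.9 kips; rupture φR_n = 0.75×0.6×70×0.3125×10.125 = 99.7 kips; take 94.9 kips (yield).
Governing: min(64.4, 94.9) = 64.4 kips → weld metal.

64.4 kips (weld metal governs)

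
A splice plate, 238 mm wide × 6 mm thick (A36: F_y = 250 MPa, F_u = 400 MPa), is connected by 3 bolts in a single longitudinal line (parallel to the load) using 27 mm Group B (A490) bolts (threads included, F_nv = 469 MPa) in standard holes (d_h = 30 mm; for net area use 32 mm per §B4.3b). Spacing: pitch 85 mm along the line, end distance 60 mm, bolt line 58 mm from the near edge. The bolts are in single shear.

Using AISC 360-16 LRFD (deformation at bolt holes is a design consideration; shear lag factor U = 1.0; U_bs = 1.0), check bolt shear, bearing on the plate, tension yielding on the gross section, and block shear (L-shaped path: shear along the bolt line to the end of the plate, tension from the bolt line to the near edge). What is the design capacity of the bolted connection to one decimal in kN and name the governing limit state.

Bolt shear: A_b = π(27)²/4 = 572.56 mm². φR_n = 0.75 × 469 × 572.56 × 3 × 1 = 604.2 kN.
Bearing (6 mm plate, F_u = 400 MPa): end bolts L_c = 60 − 30/2 = 45, R_n = min(1.2×45×6×400, 2.4×27×6×400) = 129.6 kN/bolt; interior L_c = 85 − 30 = 55, R_n = 155.52 kN/bolt. φR_n = 0.75 × (1×129.6 + 2×155.52) = 330.5 kN.
Tension yield (gross): A_g = 238×6 = 1428 mm². φR_n = 0.90 × 250 × 1428 = 321.3 kN.
Block shear: shear path 1×[60+2×85] = 1×230 mm, A_gv = 1380, A_nv = 1×(230 − 2.5×32)×6 = 900 mm²; tension to near edge: (58 − 0.5×32)×6 = 252 mm². R_n = min(0.6×400×900, 0.6×250×1380) + 1.0×400×252 = min(216, 207) + 100.8 = 307.8 kN. φR_n = 0.75 × 307.8 = 230.9 kN.
Governing: min(604.2, 330.5, 321.3, 230.9) = 230.9 kN → block shear.

230.9 kN (block shear governs)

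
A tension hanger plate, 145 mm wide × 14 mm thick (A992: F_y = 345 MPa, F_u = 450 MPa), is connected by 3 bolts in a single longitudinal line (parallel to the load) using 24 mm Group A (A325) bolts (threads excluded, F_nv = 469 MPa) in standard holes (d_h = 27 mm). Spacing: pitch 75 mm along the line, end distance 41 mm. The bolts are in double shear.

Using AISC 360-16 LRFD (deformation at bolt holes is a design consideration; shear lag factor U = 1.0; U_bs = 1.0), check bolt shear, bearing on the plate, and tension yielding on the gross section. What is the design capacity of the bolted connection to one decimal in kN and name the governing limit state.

Bolt shear: A_b = π(24)²/4 = 452.39 mm². φR_n = 0.75 × 469 × 452.39 × 3 × 2 = 954.8 kN.
Bearing (14 mm plate, F_u = 450 MPa): end bolts L_c = 41 − 27/2 = 27.5, R_n = min(1.2×27.5×14×450, 2.4×24×14×450) = 207.9 kN/bolt; interior L_c = 75 − 27 = 48, R_n = 362.88 kN/bolt. φR_n = 0.75 × (1×207.9 + 2×362.88) = 700.2 kN.
Tension yield (gross): A_g = 145×14 = 2030 mm². φR_n = 0.90 × 345 × 2030 = 630.3 kN.
Governing: min(954.8, 700.2, 630.3) = 630.3 kN → gross-section yield.

630.3 kN (gross-section yield governs)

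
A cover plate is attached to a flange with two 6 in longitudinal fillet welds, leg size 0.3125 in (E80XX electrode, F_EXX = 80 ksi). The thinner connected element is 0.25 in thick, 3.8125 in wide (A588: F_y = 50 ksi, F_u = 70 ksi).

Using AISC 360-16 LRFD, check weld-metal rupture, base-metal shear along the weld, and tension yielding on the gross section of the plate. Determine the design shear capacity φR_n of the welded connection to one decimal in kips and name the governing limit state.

Weld metal: throat = 0.707×0.3125 = 0.22094 in, L = 2×6 = 12 in. φR_n = 0.75 × 0.6 × 80 × 0.22094 × 12 = 95.4 kips.
Base metal shear (0.25 in plate): yield φR_n = 1.0×0.6×50×0.25×12 = 90.0 kips; rupture φR_n = 0.75×0.6×70×0.25×12 = 94.5 kips; take 90.0 kips (yield).
Tension yield (gross): A_g = 3.8125×0.25 = 0.95313 in². φR_n = 0.90 × 50 × 0.95313 = 42.9 kips.
Governing: min(95.4, 90.0, 42.9) = 42.9 kips → gross-section yield.

42.9 kips (gross-section yield governs)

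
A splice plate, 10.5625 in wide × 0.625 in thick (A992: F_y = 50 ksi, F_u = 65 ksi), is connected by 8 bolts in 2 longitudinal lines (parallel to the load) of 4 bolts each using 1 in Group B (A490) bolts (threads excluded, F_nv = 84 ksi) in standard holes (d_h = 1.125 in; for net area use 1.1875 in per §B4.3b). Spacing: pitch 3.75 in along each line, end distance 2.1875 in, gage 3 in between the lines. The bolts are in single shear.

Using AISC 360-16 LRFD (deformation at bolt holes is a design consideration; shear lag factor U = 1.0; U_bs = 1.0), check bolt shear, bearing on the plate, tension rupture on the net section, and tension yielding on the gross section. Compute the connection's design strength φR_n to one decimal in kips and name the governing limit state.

Bolt shear: A_b = π(1)²/4 = 0.7854 in². φR_n = 0.75 × 84 × 0.7854 × 8 × 1 = 395.8 kips.
Bearing (0.625 in plate, F_u = 65 ksi): end bolts L_c = 2.1875 − 1.125/2 = 1.625, R_n = min(1.2×1.625×0.625×65, 2.4×1×0.625×65) = 79.219 kips/bolt; interior L_c = 3.75 − 1.125 = 2.625, R_n = 97.5 kips/bolt. φR_n = 0.75 × (2×79.219 + 6×97.5) = 557.6 kips.
Tension rupture (net): A_n = (10.5625 − 2×1.1875)×0.625 = 5.1172 in² (U = 1.0, A_e = A_n). φR_n = 0.75 × 65 × 5.1172 = 249.5 kips.
Tension yield (gross): A_g = 10.5625×0.625 = 6.6016 in². φR_n = 0.90 × 50 × 6.6016 = 297.1 kips.
Governing: min(395.8, 557.6, 249.5, 297.1) = 249.5 kips → net-section rupture.

249.5 kips (net-section rupture governs)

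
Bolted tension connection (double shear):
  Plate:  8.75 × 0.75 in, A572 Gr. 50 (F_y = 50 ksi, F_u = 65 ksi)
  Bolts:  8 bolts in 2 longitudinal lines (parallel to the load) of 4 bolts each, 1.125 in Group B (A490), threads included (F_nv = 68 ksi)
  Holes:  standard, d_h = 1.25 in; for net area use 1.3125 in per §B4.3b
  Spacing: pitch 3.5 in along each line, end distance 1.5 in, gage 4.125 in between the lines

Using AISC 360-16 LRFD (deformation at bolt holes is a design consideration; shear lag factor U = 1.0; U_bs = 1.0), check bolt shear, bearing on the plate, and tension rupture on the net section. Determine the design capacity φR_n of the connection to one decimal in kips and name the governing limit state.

Bolt shear: A_b = π(1.125)²/4 = 0.99402 in². φR_n = 0.75 × 68 × 0.99402 × 8 × 2 = 811.1 kips.
Bearing (0.75 in plate, F_u = 65 ksi): end bolts L_c = 1.5 − 1.25/2 = 0.875, R_n = min(1.2×0.875×0.75×65, 2.4×1.125×0.75×65) = 51.188 kips/bolt; interior L_c = 3.5 − 1.25 = 2.25, R_n = 131.63 kips/bolt. φR_n = 0.75 × (2×51.188 + 6×131.63) = 669.1 kips.
Tension rupture (net): A_n = (8.75 − 2×1.3125)×0.75 = 4.5938 in² (U = 1.0, A_e = A_n). φR_n = 0.75 × 65 × 4.5938 = 223.9 kips.
Governing: min(811.1, 669.1, 223.9) = 223.9 kips → net-section rupture.

223.9 kips (net-section rupture governs)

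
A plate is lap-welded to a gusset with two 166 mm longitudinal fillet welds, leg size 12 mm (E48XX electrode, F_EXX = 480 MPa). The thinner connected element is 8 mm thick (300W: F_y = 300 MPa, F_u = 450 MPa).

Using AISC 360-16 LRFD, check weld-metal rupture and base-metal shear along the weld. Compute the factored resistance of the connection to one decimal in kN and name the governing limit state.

478.1 kN (base-metal shear governs)

Weld metal: throat = 0.707×12 = 8.484 mm, L = 2×166 = 332 mm. φR_n = 0.75 × 0.6 × 480 × 8.484 × 332 = 608.4 kN.
Base metal shear (8 mm plate): yield φR_n = 1.0×0.6×300×8×332 = 478.1 kN; rupture φR_n = 0.75×0.6×450×8×332 = 537.8 kN; take 478.1 kN (yield).
Governing: min(608.4, 478.1) = 478.1 kN → base-metal shear.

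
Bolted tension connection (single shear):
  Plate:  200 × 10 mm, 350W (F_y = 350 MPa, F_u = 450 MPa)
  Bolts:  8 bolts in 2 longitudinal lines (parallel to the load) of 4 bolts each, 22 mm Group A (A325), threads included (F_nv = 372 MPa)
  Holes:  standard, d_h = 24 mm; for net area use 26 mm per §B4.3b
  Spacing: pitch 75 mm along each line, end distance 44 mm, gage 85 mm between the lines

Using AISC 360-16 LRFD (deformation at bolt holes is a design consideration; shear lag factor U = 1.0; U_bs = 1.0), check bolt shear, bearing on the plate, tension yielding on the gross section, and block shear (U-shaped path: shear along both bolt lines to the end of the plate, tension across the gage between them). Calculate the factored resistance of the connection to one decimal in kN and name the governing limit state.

630.0 kN (gross-section yield governs)

Bolt shear: A_b = π(22)²/4 = 380.13 mm². φR_n = 0.75 × 372 × 380.13 × 8 × 1 = 848.5 kN.
Bearing (10 mm plate, F_u = 450 MPa): end bolts L_c = 44 − 24/2 = 32, R_n = min(1.2×32×10×450, 2.4×22×10×450) = 172.8 kN/bolt; interior L_c = 75 − 24 = 51, R_n = 237.6 kN/bolt. φR_n = 0.75 × (2×172.8 + 6×237.6) = 1328.4 kN.
Tension yield (gross): A_g = 200×10 = 2000 mm². φR_n = 0.90 × 350 × 2000 = 630.0 kN.
Block shear: shear path 2×[44+3×75] = 2×269 mm, A_gv = 5380, A_nv = 2×(269 − 3.5×26)×10 = 3560 mm²; tension across gage: (85 − 1×26)×10 = 590 mm². R_n = min(0.6×450×3560, 0.6×350×5380) + 1.0×450×590 = min(961.2, 1129.8) + 265.5 = 1226.7 kN. φR_n = 0.75 × 1226.7 = 920.0 kN.
Governing: min(848.5, 1328.4, 630.0, 920.0) = 630.0 kN → gross-section yield.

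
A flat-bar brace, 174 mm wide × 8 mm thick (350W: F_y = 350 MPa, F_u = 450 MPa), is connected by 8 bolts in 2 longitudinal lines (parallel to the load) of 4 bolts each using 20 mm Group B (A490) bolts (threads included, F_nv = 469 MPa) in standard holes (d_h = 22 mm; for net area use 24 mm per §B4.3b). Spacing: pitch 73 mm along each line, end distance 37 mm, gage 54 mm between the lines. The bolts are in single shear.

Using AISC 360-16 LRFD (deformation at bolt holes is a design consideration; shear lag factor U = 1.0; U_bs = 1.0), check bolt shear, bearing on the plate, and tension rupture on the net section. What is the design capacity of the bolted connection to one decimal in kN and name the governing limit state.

Bolt shear: A_b = π(20)²/4 = 314.16 mm². φR_n = 0.75 × 469 × 314.16 × 8 × 1 = 884.0 kN.
Bearing (8 mm plate, F_u = 450 MPa): end bolts L_c = 37 − 22/2 = 26, R_n = min(1.2×26×8×450, 2.4×20×8×450) = 112.32 kN/bolt; interior L_c = 73 − 22 = 51, R_n = 172.8 kN/bolt. φR_n = 0.75 × (2×112.32 + 6×172.8) = 946.1 kN.
Tension rupture (net): A_n = (174 − 2×24)×8 = 1008 mm² (U = 1.0, A_e = A_n). φR_n = 0.75 × 450 × 1008 = 340.2 kN.
Governing: min(884.0, 946.1, 340.2) = 340.2 kN → net-section rupture.

340.2 kN (net-section rupture governs)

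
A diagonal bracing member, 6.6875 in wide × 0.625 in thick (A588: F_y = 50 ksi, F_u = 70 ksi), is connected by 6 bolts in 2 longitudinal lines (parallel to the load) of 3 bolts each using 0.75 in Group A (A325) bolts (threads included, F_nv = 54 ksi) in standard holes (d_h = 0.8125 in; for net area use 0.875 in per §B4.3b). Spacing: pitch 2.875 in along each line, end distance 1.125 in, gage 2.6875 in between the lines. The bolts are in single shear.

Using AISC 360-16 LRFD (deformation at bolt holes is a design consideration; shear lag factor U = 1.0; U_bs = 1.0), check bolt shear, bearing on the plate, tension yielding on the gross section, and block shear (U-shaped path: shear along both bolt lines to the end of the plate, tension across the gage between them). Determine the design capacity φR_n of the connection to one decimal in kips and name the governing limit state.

Bolt shear: A_b = π(0.75)²/4 = 0.44179 in². φR_n = 0.75 × 54 × 0.44179 × 6 × 1 = 107.4 kips.
Bearing (0.625 in plate, F_u = 70 ksi): end bolts L_c = 1.125 − 0.8125/2 = 0.71875, R_n = min(1.2×0.71875×0.625×70, 2.4×0.75×0.625×70) = 37.734 kips/bolt; interior L_c = 2.875 − 0.8125 = 2.0625, R_n = 78.75 kips/bolt. φR_n = 0.75 × (2×37.734 + 4×78.75) = 292.9 kips.
Tension yield (gross): A_g = 6.6875×0.625 = 4.1797 in². φR_n = 0.90 × 50 × 4.1797 = 188.1 kips.
Block shear: shear path 2×[1.125+2×2.875] = 2×6.875 in, A_gv = 8.5938, A_nv = 2×(6.875 − 2.5×0.875)×0.625 = 5.8594 in²; tension across gage: (2.6875 − 1×0.875)×0.625 = 1.1328 in². R_n = min(0.6×70×5.8594, 0.6×50×8.5938) + 1.0×70×1.1328 = min(246.09, 257.81) + 79.296 = 325.39 kips. φR_n = 0.75 × 325.39 = 244.0 kips.
Governing: min(107.4, 292.9, 188.1, 244.0) = 107.4 kips → bolt shear.

107.4 kips (bolt shear governs)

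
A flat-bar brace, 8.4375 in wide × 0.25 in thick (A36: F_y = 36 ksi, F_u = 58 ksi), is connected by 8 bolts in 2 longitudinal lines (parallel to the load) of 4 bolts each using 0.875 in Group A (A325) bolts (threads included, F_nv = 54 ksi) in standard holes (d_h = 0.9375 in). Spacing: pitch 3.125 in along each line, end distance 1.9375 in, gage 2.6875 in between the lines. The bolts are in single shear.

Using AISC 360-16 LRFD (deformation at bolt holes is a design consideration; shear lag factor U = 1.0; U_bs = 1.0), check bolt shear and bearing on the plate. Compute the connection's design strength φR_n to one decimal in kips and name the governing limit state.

175.4 kips (bearing governs)

Bolt shear: A_b = π(0.875)²/4 = 0.60132 in². φR_n = 0.75 × 54 × 0.60132 × 8 × 1 = 194.8 kips.
Bearing (0.25 in plate, F_u = 58 ksi): end bolts L_c = 1.9375 − 0.9375/2 = 1.46875, R_n = min(1.2×1.46875×0.25×58, 2.4×0.875×0.25×58) = 25.556 kips/bolt; interior L_c = 3.125 − 0.9375 = 2.1875, R_n = 30.45 kips/bolt. φR_n = 0.75 × (2×25.556 + 6×30.45) = 175.4 kips.
Governing: min(194.8, 175.4) = 175.4 kips → bearing.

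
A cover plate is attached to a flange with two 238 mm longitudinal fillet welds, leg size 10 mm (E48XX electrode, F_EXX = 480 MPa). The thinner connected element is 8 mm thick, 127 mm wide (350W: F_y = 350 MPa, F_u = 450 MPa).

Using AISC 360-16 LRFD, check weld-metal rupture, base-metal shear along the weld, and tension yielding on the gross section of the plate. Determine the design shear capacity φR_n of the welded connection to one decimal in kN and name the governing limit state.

Weld metal: throat = 0.707×10 = 7.07 mm, L = 2×238 = 476 mm. φR_n = 0.75 × 0.6 × 480 × 7.07 × 476 = 726.9 kN.
Base metal shear (8 mm plate): yield φR_n = 1.0×0.6×350×8×476 = 799.7 kN; rupture φR_n = 0.75×0.6×450×8×476 = 771.1 kN; take 771.1 kN (rupture).
Tension yield (gross): A_g = 127×8 = 1016 mm². φR_n = 0.90 × 350 × 1016 = 320.0 kN.
Governing: min(726.9, 771.1, 320.0) = 320.0 kN → gross-section yield.

320.0 kN (gross-section yield governs)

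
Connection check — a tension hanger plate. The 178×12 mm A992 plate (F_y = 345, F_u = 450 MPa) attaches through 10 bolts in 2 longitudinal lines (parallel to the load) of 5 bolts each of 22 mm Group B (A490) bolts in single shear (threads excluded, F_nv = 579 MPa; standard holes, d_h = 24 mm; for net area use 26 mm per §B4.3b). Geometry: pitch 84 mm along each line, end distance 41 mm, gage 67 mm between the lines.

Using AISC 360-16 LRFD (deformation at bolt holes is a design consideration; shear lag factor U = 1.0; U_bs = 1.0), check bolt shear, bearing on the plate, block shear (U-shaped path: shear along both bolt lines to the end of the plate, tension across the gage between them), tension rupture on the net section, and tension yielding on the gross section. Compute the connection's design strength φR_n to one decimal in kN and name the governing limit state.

510.3 kN (net-section rupture governs)

Bolt shear: A_b = π(22)²/4 = 380.13 mm². φR_n = 0.75 × 579 × 380.13 × 10 × 1 = 1650.7 kN.
Bearing (12 mm plate, F_u = 450 MPa): end bolts L_c = 41 − 24/2 = 29, R_n = min(1.2×29×12×450, 2.4×22×12×450) = 187.92 kN/bolt; interior L_c = 84 − 24 = 60, R_n = 285.12 kN/bolt. φR_n = 0.75 × (2×187.92 + 8×285.12) = 1992.6 kN.
Block shear: shear path 2×[41+4×84] = 2×377 mm, A_gv = 9048, A_nv = 2×(377 − 4.5×26)×12 = 6240 mm²; tension across gage: (67 − 1×26)×12 = 492 mm². R_n = min(0.6×450×6240, 0.6×345×9048) + 1.0×450×492 = min(1684.8, 1872.9) + 221.4 = 1906.2 kN. φR_n = 0.75 × 1906.2 = 1429.7 kN.
Tension rupture (net): A_n = (178 − 2×26)×12 = 1512 mm² (U = 1.0, A_e = A_n). φR_n = 0.75 × 450 × 1512 = 510.3 kN.
Tension yield (gross): A_g = 178×12 = 2136 mm². φR_n = 0.90 × 345 × 2136 = 663.2 kN.
Governing: min(1650.7, 1992.6, 1429.7, 510.3, 663.2) = 510.3 kN → net-section rupture.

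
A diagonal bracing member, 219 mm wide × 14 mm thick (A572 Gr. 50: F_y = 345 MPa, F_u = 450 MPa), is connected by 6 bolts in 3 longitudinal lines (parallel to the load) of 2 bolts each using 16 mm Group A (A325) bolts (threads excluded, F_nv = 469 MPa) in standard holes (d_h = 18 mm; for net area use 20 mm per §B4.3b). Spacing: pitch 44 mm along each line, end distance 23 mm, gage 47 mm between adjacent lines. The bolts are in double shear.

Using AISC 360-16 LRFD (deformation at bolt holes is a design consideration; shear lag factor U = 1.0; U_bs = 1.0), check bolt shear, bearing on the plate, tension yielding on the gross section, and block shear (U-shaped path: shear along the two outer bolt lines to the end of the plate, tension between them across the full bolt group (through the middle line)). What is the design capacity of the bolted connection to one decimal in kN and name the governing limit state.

464.9 kN (block shear governs)

Bolt shear: A_b = π(16)²/4 = 201.06 mm². φR_n = 0.75 × 469 × 201.06 × 6 × 2 = 848.7 kN.
Bearing (14 mm plate, F_u = 450 MPa): end bolts L_c = 23 − 18/2 = 14, R_n = min(1.2×14×14×450, 2.4×16×14×450) = 105.84 kN/bolt; interior L_c = 44 − 18 = 26, R_n = 196.56 kN/bolt. φR_n = 0.75 × (3×105.84 + 3×196.56) = 680.4 kN.
Tension yield (gross): A_g = 219×14 = 3066 mm². φR_n = 0.90 × 345 × 3066 = 952.0 kN.
Block shear: shear path 2×[23+1×44] = 2×67 mm, A_gv = 1876, A_nv = 2×(67 − 1.5×20)×14 = 1036 mm²; tension across gage: (94 − 2×20)×14 = 756 mm². R_n = min(0.6×450×1036, 0.6×345×1876) + 1.0×450×756 = min(279.72, 388.33) + 340.2 = 619.92 kN. φR_n = 0.75 × 619.92 = 464.9 kN.
Governing: min(848.7, 680.4, 952.0, 464.9) = 464.9 kN → block shear.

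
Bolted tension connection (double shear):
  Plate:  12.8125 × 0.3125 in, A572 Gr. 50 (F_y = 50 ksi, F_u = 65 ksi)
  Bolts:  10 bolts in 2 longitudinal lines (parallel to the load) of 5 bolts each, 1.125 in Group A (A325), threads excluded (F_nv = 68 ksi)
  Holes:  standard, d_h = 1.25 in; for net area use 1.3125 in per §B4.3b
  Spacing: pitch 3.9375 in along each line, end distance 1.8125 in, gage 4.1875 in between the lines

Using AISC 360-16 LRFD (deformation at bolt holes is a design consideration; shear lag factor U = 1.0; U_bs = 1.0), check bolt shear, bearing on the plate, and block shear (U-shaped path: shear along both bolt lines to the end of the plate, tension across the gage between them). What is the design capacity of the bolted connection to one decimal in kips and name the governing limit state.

Bolt shear: A_b = π(1.125)²/4 = 0.99402 in². φR_n = 0.75 × 68 × 0.99402 × 10 × 2 = 1013.9 kips.
Bearing (0.3125 in plate, F_u = 65 ksi): end bolts L_c = 1.8125 − 1.25/2 = 1.1875, R_n = min(1.2×1.1875×0.3125×65, 2.4×1.125×0.3125×65) = 28.945 kips/bolt; interior L_c = 3.9375 − 1.25 = 2.6875, R_n = 54.844 kips/bolt. φR_n = 0.75 × (2×28.945 + 8×54.844) = 372.5 kips.
Block shear: shear path 2×[1.8125+4×3.9375] = 2×17.5625 in, A_gv = 10.977, A_nv = 2×(17.5625 − 4.5×1.3125)×0.3125 = 7.2852 in²; tension across gage: (4.1875 − 1×1.3125)×0.3125 = 0.89844 in². R_n = min(0.6×65×7.2852, 0.6×50×10.977) + 1.0×65×0.89844 = min(284.12, 329.31) + 58.399 = 342.52 kips. φR_n = 0.75 × 342.52 = 256.9 kips.
Governing: min(1013.9, 372.5, 256.9) = 256.9 kips → block shear.

256.9 kips (block shear governs)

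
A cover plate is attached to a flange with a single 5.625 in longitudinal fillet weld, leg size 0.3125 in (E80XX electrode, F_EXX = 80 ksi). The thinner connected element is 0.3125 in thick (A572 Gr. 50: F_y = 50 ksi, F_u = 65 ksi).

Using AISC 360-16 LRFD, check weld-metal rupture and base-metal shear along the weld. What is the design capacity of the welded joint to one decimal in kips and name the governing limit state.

Weld metal: throat = 0.707×0.3125 = 0.22094 in, L = 5.625 in. φR_n = 0.75 × 0.6 × 80 × 0.22094 × 5.625 = 44.7 kips.
Base metal shear (0.3125 in plate): yield φR_n = 1.0×0.6×50×0.3125×5.625 = 52.7 kips; rupture φR_n = 0.75×0.6×65×0.3125×5.625 = 51.4 kips; take 51.4 kips (rupture).
Governing: min(44.7, 51.4) = 44.7 kips → weld metal.

44.7 kips (weld metal governs)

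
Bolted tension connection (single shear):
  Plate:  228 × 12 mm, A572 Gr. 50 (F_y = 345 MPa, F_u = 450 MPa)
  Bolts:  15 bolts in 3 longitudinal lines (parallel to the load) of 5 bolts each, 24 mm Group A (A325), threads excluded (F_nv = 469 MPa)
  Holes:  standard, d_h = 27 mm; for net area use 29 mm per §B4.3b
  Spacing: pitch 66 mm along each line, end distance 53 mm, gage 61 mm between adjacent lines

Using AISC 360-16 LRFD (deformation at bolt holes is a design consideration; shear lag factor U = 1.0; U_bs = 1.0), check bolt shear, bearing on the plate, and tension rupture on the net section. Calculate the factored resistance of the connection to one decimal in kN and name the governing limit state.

Bolt shear: A_b = π(24)²/4 = 452.39 mm². φR_n = 0.75 × 469 × 452.39 × 15 × 1 = 2386.9 kN.
Bearing (12 mm plate, F_u = 450 MPa): end bolts L_c = 53 − 27/2 = 39.5, R_n = min(1.2×39.5×12×450, 2.4×24×12×450) = 255.96 kN/bolt; interior L_c = 66 − 27 = 39, R_n = 252.72 kN/bolt. φR_n = 0.75 × (3×255.96 + 12×252.72) = 2850.4 kN.
Tension rupture (net): A_n = (228 − 3×29)×12 = 1692 mm² (U = 1.0, A_e = A_n). φR_n = 0.75 × 450 × 1692 = 571.1 kN.
Governing: min(2386.9, 2850.4, 571.1) = 571.1 kN → net-section rupture.

571.1 kN (net-section rupture governs)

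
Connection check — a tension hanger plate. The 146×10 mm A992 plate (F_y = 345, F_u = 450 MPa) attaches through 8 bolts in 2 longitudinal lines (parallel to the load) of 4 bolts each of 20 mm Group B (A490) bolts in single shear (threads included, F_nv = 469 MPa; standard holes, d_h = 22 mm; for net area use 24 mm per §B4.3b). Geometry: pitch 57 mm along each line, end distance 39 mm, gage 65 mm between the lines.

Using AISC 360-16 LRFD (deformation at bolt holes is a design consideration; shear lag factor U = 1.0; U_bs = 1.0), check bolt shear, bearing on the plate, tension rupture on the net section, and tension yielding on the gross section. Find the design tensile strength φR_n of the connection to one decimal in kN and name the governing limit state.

330.8 kN (net-section rupture governs)

Bolt shear: A_b = π(20)²/4 = 314.16 mm². φR_n = 0.75 × 469 × 314.16 × 8 × 1 = 884.0 kN.
Bearing (10 mm plate, F_u = 450 MPa): end bolts L_c = 39 − 22/2 = 28, R_n = min(1.2×28×10×450, 2.4×20×10×450) = 151.2 kN/bolt; interior L_c = 57 − 22 = 35, R_n = 189 kN/bolt. φR_n = 0.75 × (2×151.2 + 6×189) = 1077.3 kN.
Tension rupture (net): A_n = (146 − 2×24)×10 = 980 mm² (U = 1.0, A_e = A_n). φR_n = 0.75 × 450 × 980 = 330.8 kN.
Tension yield (gross): A_g = 146×10 = 1460 mm². φR_n = 0.90 × 345 × 1460 = 453.3 kN.
Governing: min(884.0, 1077.3, 330.8, 453.3) = 330.8 kN → net-section rupture.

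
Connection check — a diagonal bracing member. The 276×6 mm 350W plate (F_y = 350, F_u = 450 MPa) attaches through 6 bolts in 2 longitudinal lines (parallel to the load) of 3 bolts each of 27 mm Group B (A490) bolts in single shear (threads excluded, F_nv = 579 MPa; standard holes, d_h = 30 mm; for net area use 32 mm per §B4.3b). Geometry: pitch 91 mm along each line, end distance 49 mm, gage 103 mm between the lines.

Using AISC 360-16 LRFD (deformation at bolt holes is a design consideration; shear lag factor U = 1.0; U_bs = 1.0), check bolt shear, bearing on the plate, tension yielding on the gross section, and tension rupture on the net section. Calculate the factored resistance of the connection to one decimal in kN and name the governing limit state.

429.3 kN (net-section rupture governs)

Bolt shear: A_b = π(27)²/4 = 572.56 mm². φR_n = 0.75 × 579 × 572.56 × 6 × 1 = 1491.8 kN.
Bearing (6 mm plate, F_u = 450 MPa): end bolts L_c = 49 − 30/2 = 34, R_n = min(1.2×34×6×450, 2.4×27×6×450) = 110.16 kN/bolt; interior L_c = 91 − 30 = 61, R_n = 174.96 kN/bolt. φR_n = 0.75 × (2×110.16 + 4×174.96) = 690.1 kN.
Tension yield (gross): A_g = 276×6 = 1656 mm². φR_n = 0.90 × 350 × 1656 = 521.6 kN.
Tension rupture (net): A_n = (276 − 2×32)×6 = 1272 mm² (U = 1.0, A_e = A_n). φR_n = 0.75 × 450 × 1272 = 429.3 kN.
Governing: min(1491.8, 690.1, 521.6, 429.3) = 429.3 kN → net-section rupture.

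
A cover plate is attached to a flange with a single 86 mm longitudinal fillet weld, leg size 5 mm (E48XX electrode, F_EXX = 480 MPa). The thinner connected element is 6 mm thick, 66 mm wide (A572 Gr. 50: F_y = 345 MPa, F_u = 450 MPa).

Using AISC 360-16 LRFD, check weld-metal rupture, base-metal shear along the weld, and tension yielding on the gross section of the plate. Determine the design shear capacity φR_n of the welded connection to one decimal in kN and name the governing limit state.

65.7 kN (weld metal governs)

Weld metal: throat = 0.707×5 = 3.535 mm, L = 86 mm. φR_n = 0.75 × 0.6 × 480 × 3.535 × 86 = 65.7 kN.
Base metal shear (6 mm plate): yield φR_n = 1.0×0.6×345×6×86 = 106.8 kN; rupture φR_n = 0.75×0.6×450×6×86 = 104.5 kN; take 104.5 kN (rupture).
Tension yield (gross): A_g = 66×6 = 396 mm². φR_n = 0.90 × 345 × 396 = 123.0 kN.
Governing: min(65.7, 104.5, 123.0) = 65.7 kN → weld metal.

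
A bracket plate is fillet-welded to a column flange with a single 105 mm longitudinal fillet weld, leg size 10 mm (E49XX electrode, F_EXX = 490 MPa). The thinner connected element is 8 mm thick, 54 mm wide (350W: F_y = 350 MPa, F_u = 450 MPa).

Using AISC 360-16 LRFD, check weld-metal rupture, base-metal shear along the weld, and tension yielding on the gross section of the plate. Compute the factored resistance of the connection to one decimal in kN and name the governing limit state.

Weld metal: throat = 0.707×10 = 7.07 mm, L = 105 mm. φR_n = 0.75 × 0.6 × 490 × 7.07 × 105 = 163.7 kN.
Base metal shear (8 mm plate): yield φR_n = 1.0×0.6×350×8×105 = 176.4 kN; rupture φR_n = 0.75×0.6×450×8×105 = 170.1 kN; take 170.1 kN (rupture).
Tension yield (gross): A_g = 54×8 = 432 mm². φR_n = 0.90 × 350 × 432 = 136.1 kN.
Governing: min(163.7, 170.1, 136.1) = 136.1 kN → gross-section yield.

136.1 kN (gross-section yield governs)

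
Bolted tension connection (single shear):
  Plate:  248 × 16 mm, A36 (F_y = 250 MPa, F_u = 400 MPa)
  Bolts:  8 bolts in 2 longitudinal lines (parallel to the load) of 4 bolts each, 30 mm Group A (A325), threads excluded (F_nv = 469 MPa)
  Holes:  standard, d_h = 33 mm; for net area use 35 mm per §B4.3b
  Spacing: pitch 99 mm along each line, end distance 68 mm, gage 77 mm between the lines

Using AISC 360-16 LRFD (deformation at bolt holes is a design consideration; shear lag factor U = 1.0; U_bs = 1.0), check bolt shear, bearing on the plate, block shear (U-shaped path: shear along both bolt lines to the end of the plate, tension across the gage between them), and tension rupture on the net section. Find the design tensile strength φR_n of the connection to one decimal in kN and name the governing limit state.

854.4 kN (net-section rupture governs)

Bolt shear: A_b = π(30)²/4 = 706.86 mm². φR_n = 0.75 × 469 × 706.86 × 8 × 1 = 1989.1 kN.
Bearing (16 mm plate, F_u = 400 MPa): end bolts L_c = 68 − 33/2 = 51.5, R_n = min(1.2×51.5×16×400, 2.4×30×16×400) = 395.52 kN/bolt; interior L_c = 99 − 33 = 66, R_n = 460.8 kN/bolt. φR_n = 0.75 × (2×395.52 + 6×460.8) = 2666.9 kN.
Block shear: shear path 2×[68+3×99] = 2×365 mm, A_gv = 11680, A_nv = 2×(365 − 3.5×35)×16 = 7760 mm²; tension across gage: (77 − 1×35)×16 = 672 mm². R_n = min(0.6×400×7760, 0.6×250×11680) + 1.0×400×672 = min(1862.4, 1752) + 268.8 = 2020.8 kN. φR_n = 0.75 × 2020.8 = 1515.6 kN.
Tension rupture (net): A_n = (248 − 2×35)×16 = 2848 mm² (U = 1.0, A_e = A_n). φR_n = 0.75 × 400 × 2848 = 854.4 kN.
Governing: min(1989.1, 2666.9, 1515.6, 854.4) = 854.4 kN → net-section rupture.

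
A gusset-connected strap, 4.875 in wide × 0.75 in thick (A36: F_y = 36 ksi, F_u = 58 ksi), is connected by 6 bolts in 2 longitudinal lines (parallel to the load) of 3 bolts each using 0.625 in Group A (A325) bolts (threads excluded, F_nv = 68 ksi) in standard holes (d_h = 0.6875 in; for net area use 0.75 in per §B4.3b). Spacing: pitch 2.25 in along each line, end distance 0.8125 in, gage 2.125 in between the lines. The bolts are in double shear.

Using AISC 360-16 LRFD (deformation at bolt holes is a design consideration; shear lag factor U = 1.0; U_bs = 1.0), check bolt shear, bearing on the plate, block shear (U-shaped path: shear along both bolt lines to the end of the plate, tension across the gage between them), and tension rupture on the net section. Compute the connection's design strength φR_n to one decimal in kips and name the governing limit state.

110.1 kips (net-section rupture governs)

Bolt shear: A_b = π(0.625)²/4 = 0.3068 in². φR_n = 0.75 × 68 × 0.3068 × 6 × 2 = 187.8 kips.
Bearing (0.75 in plate, F_u = 58 ksi): end bolts L_c = 0.8125 − 0.6875/2 = 0.46875, R_n = min(1.2×0.46875×0.75×58, 2.4×0.625×0.75×58) = 24.469 kips/bolt; interior L_c = 2.25 − 0.6875 = 1.5625, R_n = 65.25 kips/bolt. φR_n = 0.75 × (2×24.469 + 4×65.25) = 232.5 kips.
Block shear: shear path 2×[0.8125+2×2.25] = 2×5.3125 in, A_gv = 7.9688, A_nv = 2×(5.3125 − 2.5×0.75)×0.75 = 5.1563 in²; tension across gage: (2.125 − 1×0.75)×0.75 = 1.0313 in². R_n = min(0.6×58×5.1563, 0.6×36×7.9688) + 1.0×58×1.0313 = min(179.44, 172.13) + 59.815 = 231.95 kips. φR_n = 0.75 × 231.95 = 174.0 kips.
Tension rupture (net): A_n = (4.875 − 2×0.75)×0.75 = 2.5313 in² (U = 1.0, A_e = A_n). φR_n = 0.75 × 58 × 2.5313 = 110.1 kips.
Governing: min(187.8, 232.5, 174.0, 110.1) = 110.1 kips → net-section rupture.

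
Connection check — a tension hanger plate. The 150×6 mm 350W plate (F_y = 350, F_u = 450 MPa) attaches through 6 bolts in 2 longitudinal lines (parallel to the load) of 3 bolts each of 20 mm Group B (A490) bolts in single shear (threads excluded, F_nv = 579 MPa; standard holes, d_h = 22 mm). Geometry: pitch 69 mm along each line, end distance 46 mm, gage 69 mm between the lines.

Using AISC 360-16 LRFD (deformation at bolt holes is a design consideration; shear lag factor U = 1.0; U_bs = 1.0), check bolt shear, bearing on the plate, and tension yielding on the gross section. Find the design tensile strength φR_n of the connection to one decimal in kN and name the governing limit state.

283.5 kN (gross-section yield governs)

Bolt shear: A_b = π(20)²/4 = 314.16 mm². φR_n = 0.75 × 579 × 314.16 × 6 × 1 = 818.5 kN.
Bearing (6 mm plate, F_u = 450 MPa): end bolts L_c = 46 − 22/2 = 35, R_n = min(1.2×35×6×450, 2.4×20×6×450) = 113.4 kN/bolt; interior L_c = 69 − 22 = 47, R_n = 129.6 kN/bolt. φR_n = 0.75 × (2×113.4 + 4×129.6) = 558.9 kN.
Tension yield (gross): A_g = 150×6 = 900 mm². φR_n = 0.90 × 350 × 900 = 283.5 kN.
Governing: min(818.5, 558.9, 283.5) = 283.5 kN → gross-section yield.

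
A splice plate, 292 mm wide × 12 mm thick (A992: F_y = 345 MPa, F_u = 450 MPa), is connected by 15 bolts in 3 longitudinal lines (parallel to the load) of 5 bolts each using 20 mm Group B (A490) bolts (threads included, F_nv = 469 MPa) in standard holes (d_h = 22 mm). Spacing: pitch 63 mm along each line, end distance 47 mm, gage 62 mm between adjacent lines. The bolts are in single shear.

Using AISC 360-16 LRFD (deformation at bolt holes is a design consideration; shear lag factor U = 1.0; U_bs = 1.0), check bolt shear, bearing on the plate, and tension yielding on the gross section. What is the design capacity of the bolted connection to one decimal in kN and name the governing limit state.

Bolt shear: A_b = π(20)²/4 = 314.16 mm². φR_n = 0.75 × 469 × 314.16 × 15 × 1 = 1657.6 kN.
Bearing (12 mm plate, F_u = 450 MPa): end bolts L_c = 47 − 22/2 = 36, R_n = min(1.2×36×12×450, 2.4×20×12×450) = 233.28 kN/bolt; interior L_c = 63 − 22 = 41, R_n = 259.2 kN/bolt. φR_n = 0.75 × (3×233.28 + 12×259.2) = 2857.7 kN.
Tension yield (gross): A_g = 292×12 = 3504 mm². φR_n = 0.90 × 345 × 3504 = 1088.0 kN.
Governing: min(1657.6, 2857.7, 1088.0) = 1088.0 kN → gross-section yield.

1088.0 kN (gross-section yield governs)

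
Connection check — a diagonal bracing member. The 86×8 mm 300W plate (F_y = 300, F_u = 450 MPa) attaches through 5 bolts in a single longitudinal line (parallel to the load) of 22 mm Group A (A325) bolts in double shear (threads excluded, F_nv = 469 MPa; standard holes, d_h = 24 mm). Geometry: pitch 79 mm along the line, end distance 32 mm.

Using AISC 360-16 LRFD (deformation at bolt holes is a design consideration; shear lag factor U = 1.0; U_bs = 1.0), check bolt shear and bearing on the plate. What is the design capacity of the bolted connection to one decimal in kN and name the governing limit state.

635.0 kN (bearing governs)

Bolt shear: A_b = π(22)²/4 = 380.13 mm². φR_n = 0.75 × 469 × 380.13 × 5 × 2 = 1337.1 kN.
Bearing (8 mm plate, F_u = 450 MPa): end bolts L_c = 32 − 24/2 = 20, R_n = min(1.2×20×8×450, 2.4×22×8×450) = 86.4 kN/bolt; interior L_c = 79 − 24 = 55, R_n = 190.08 kN/bolt. φR_n = 0.75 × (1×86.4 + 4×190.08) = 635.0 kN.
Governing: min(1337.1, 635.0) = 635.0 kN → bearing.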